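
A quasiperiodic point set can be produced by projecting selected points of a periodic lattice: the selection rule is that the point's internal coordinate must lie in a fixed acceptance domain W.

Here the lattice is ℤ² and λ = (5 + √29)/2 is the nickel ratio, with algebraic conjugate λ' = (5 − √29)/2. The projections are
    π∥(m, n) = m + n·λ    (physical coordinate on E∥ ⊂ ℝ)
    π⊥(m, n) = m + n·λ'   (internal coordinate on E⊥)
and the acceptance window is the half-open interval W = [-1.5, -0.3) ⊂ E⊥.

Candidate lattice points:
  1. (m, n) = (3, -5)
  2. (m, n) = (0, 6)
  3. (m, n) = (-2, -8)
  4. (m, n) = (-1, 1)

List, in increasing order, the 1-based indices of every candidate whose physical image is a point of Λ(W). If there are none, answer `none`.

2, 3, 4

Compute λ' = (5−√29)/2 = -0.1926, so π⊥(m,n) = m -0.1926·n.
[1] lift (3,-5): star map gives 3.9629; window check -1.5 ≤ 3.9629 < -0.3 is false → out
[2] lift (0,6): star map gives -1.1555; window check -1.5 ≤ -1.1555 < -0.3 is true → IN Λ
[3] lift (-2,-8): star map gives -0.4593; window check -1.5 ≤ -0.4593 < -0.3 is true → IN Λ
[4] lift (-1,1): star map gives -1.1926; window check -1.5 ≤ -1.1926 < -0.3 is true → IN Λ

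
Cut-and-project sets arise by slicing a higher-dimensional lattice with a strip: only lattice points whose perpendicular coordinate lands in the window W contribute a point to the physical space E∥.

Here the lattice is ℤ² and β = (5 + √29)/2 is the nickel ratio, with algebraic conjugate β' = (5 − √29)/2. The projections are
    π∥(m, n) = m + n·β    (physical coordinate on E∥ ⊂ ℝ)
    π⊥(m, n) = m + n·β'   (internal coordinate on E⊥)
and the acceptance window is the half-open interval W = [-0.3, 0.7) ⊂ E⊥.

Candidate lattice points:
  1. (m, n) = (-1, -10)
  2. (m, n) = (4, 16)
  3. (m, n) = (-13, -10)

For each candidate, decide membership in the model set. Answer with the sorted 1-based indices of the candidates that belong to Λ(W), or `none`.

none

β' = (5−√29)/2 ≈ -0.192582.
candidate 1: (m,n)=(-1,-10) → π∥ = -1-10·β ≈ -52.925824, π⊥ = -1-10·β' ≈ 0.925824 ∉ [-0.3, 0.7) ⇒ out
candidate 2: (m,n)=(4,16) → π∥ = 4+16·β ≈ 87.081318, π⊥ = 4+16·β' ≈ 0.918682 ∉ [-0.3, 0.7) ⇒ out
candidate 3: (m,n)=(-13,-10) → π∥ = -13-10·β ≈ -64.925824, π⊥ = -13-10·β' ≈ -11.074176 ∉ [-0.3, 0.7) ⇒ out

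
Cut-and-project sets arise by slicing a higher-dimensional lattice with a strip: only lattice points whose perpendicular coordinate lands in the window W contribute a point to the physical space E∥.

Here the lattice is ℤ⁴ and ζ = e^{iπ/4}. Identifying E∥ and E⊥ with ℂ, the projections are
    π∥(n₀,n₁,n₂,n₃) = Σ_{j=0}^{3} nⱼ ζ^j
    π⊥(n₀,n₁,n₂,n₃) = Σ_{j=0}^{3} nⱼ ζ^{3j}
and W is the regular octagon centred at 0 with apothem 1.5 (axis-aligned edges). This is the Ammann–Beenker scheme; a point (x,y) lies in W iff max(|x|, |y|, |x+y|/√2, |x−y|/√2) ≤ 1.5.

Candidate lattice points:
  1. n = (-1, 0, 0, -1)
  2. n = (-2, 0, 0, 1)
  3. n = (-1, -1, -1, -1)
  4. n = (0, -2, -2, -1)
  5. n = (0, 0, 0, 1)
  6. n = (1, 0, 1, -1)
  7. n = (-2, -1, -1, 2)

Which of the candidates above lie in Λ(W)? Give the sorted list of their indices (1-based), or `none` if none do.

2, 3, 4, 5

With ζ = e^{iπ/4} the internal vectors are ζ^0,ζ^3,ζ^6,ζ^9.
#1 (-1, 0, 0, -1): internal (-1.70711, -0.70711); octagon support 1.70711 vs apothem 1.5 → ∉ W
#2 (-2, 0, 0, 1): internal (-1.29289, 0.70711); octagon support 1.41421 vs apothem 1.5 → ∈ W
#3 (-1, -1, -1, -1): internal (-1.00000, -0.41421); octagon support 1.00000 vs apothem 1.5 → ∈ W
#4 (0, -2, -2, -1): internal (0.70711, -0.12132); octagon support 0.70711 vs apothem 1.5 → ∈ W
#5 (0, 0, 0, 1): internal (0.70711, 0.70711); octagon support 1.00000 vs apothem 1.5 → ∈ W
#6 (1, 0, 1, -1): internal (0.29289, -1.70711); octagon support 1.70711 vs apothem 1.5 → ∉ W
#7 (-2, -1, -1, 2): internal (0.12132, 1.70711); octagon support 1.70711 vs apothem 1.5 → ∉ W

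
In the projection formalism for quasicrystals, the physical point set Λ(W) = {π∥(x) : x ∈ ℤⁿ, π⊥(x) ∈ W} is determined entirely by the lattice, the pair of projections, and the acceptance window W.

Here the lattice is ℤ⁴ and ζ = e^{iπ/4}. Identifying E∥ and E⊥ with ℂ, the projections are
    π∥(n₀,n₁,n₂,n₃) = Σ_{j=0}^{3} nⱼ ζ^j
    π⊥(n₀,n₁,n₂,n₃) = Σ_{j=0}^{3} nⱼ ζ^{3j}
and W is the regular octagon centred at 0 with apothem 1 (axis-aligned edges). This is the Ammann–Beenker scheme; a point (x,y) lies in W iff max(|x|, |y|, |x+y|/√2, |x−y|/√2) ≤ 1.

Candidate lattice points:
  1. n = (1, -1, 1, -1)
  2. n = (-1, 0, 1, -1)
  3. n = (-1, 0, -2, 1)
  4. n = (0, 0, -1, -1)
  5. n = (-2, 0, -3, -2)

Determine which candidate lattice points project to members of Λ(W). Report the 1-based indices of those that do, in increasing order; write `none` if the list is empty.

Internal map: ζ^{3j} for j=0..3 gives (1,0), (−√2/2,√2/2), (0,−1), (√2/2,√2/2).
#1 (1, -1, 1, -1): internal (1.0000, -2.4142); octagon support 2.4142 vs apothem 1 → ∉ W
#2 (-1, 0, 1, -1): internal (-1.7071, -1.7071); octagon support 2.4142 vs apothem 1 → ∉ W
#3 (-1, 0, -2, 1): internal (-0.2929, 2.7071); octagon support 2.7071 vs apothem 1 → ∉ W
#4 (0, 0, -1, -1): internal (-0.7071, 0.2929); octagon support 0.7071 vs apothem 1 → ∈ W
#5 (-2, 0, -3, -2): internal (-3.4142, 1.5858); octagon support 3.5355 vs apothem 1 → ∉ W

4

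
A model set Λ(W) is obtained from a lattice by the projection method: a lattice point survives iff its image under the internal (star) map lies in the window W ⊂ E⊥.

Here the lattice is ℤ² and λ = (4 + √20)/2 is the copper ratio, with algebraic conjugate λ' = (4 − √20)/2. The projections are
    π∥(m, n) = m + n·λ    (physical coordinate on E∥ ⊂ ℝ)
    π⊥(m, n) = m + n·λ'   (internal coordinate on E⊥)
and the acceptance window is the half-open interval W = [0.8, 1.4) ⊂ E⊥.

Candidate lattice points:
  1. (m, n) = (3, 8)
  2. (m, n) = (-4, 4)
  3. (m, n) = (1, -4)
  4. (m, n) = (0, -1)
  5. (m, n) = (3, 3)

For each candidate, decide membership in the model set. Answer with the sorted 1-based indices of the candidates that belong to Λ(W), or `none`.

1

Numerically λ ≈ 4.236068 and λ' = −1/λ ≈ -0.236068.
candidate 1: (m,n)=(3,8) → π∥ = 3+8·λ ≈ 36.888544, π⊥ = 3+8·λ' ≈ 1.111456 ∈ [0.8, 1.4) ⇒ IN Λ
candidate 2: (m,n)=(-4,4) → π∥ = -4+4·λ ≈ 12.944272, π⊥ = -4+4·λ' ≈ -4.944272 ∉ [0.8, 1.4) ⇒ out
candidate 3: (m,n)=(1,-4) → π∥ = 1-4·λ ≈ -15.944272, π⊥ = 1-4·λ' ≈ 1.944272 ∉ [0.8, 1.4) ⇒ out
candidate 4: (m,n)=(0,-1) → π∥ = 0-1·λ ≈ -4.236068, π⊥ = 0-1·λ' ≈ 0.236068 ∉ [0.8, 1.4) ⇒ out
candidate 5: (m,n)=(3,3) → π∥ = 3+3·λ ≈ 15.708204, π⊥ = 3+3·λ' ≈ 2.291796 ∉ [0.8, 1.4) ⇒ out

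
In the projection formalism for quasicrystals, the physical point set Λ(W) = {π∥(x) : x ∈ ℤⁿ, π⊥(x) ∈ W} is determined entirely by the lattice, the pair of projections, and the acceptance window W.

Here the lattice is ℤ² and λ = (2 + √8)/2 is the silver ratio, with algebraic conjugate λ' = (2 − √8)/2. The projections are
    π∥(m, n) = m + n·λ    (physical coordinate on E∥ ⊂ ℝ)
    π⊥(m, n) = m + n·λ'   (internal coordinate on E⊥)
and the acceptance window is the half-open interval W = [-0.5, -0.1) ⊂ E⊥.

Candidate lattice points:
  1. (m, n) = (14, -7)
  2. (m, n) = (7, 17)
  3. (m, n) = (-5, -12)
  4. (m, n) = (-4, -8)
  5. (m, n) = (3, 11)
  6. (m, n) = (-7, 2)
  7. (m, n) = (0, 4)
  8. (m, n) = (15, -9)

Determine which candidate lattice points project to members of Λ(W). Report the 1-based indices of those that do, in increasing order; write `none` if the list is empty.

none

Numerically λ ≈ 2.414214 and λ' = −1/λ ≈ -0.414214.
[1] lift (14,-7): star map gives 16.899495; window check -0.5 ≤ 16.899495 < -0.1 is false → out
[2] lift (7,17): star map gives -0.041631; window check -0.5 ≤ -0.041631 < -0.1 is false → out
[3] lift (-5,-12): star map gives -0.029437; window check -0.5 ≤ -0.029437 < -0.1 is false → out
[4] lift (-4,-8): star map gives -0.686292; window check -0.5 ≤ -0.686292 < -0.1 is false → out
[5] lift (3,11): star map gives -1.556349; window check -0.5 ≤ -1.556349 < -0.1 is false → out
[6] lift (-7,2): star map gives -7.828427; window check -0.5 ≤ -7.828427 < -0.1 is false → out
[7] lift (0,4): star map gives -1.656854; window check -0.5 ≤ -1.656854 < -0.1 is false → out
[8] lift (15,-9): star map gives 18.727922; window check -0.5 ≤ 18.727922 < -0.1 is false → out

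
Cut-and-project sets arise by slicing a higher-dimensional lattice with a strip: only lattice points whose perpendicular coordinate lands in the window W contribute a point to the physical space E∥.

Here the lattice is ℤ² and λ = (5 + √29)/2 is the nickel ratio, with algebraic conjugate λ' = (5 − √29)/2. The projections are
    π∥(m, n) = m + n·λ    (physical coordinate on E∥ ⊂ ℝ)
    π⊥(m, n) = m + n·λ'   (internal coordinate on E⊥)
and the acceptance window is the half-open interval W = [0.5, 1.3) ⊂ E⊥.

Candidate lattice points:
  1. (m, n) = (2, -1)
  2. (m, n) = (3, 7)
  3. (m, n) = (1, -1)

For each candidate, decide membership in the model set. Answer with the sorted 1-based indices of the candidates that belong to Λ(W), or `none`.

3

Compute λ' = (5−√29)/2 = -0.19258, so π⊥(m,n) = m -0.19258·n.
[1] lift (2,-1): star map gives 2.19258; window check 0.5 ≤ 2.19258 < 1.3 is false → out
[2] lift (3,7): star map gives 1.65192; window check 0.5 ≤ 1.65192 < 1.3 is false → out
[3] lift (1,-1): star map gives 1.19258; window check 0.5 ≤ 1.19258 < 1.3 is true → IN Λ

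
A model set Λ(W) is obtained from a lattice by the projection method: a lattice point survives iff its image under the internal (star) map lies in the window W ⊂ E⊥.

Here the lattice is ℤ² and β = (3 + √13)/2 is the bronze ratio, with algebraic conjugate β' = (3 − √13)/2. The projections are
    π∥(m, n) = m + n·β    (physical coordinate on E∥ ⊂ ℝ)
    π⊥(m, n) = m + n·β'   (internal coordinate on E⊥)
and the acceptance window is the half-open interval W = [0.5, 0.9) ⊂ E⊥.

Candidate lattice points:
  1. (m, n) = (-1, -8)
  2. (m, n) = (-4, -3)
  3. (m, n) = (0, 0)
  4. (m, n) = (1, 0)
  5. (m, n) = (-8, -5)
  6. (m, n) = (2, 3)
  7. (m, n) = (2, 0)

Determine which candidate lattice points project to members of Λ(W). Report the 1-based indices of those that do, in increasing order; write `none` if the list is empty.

β' = (3−√13)/2 ≈ -0.3028.
#1 (-1,-8): internal coord -1 + (-8)·β' = +1.4222; +1.4222 ∉ [0.5, 0.9) → out
#2 (-4,-3): internal coord -4 + (-3)·β' = -3.0917; -3.0917 ∉ [0.5, 0.9) → out
#3 (0,0): internal coord 0 + (0)·β' = +0.0000; +0.0000 ∉ [0.5, 0.9) → out
#4 (1,0): internal coord 1 + (0)·β' = +1.0000; +1.0000 ∉ [0.5, 0.9) → out
#5 (-8,-5): internal coord -8 + (-5)·β' = -6.4861; -6.4861 ∉ [0.5, 0.9) → out
#6 (2,3): internal coord 2 + (3)·β' = +1.0917; +1.0917 ∉ [0.5, 0.9) → out
#7 (2,0): internal coord 2 + (0)·β' = +2.0000; +2.0000 ∉ [0.5, 0.9) → out

none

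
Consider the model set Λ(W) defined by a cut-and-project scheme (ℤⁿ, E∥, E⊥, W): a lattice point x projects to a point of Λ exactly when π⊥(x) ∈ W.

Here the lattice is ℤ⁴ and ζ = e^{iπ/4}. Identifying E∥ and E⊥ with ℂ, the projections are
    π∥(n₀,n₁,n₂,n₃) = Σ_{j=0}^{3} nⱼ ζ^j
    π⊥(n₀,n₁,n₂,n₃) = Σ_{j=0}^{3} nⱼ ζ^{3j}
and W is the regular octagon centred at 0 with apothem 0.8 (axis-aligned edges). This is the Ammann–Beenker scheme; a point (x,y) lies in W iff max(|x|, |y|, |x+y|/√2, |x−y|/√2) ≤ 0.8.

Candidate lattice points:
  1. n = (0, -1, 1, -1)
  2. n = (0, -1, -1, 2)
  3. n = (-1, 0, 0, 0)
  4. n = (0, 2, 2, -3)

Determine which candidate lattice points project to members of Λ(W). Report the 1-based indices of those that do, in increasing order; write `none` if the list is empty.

π⊥(n) = n₀ + n₁ζ³ + n₂ζ⁶ + n₃ζ⁹ where ζ = e^{iπ/4}.
#1 (0, -1, 1, -1): internal (0.0000, -2.4142); octagon support 2.4142 vs apothem 0.8 → ∉ W
#2 (0, -1, -1, 2): internal (2.1213, 1.7071); octagon support 2.7071 vs apothem 0.8 → ∉ W
#3 (-1, 0, 0, 0): internal (-1.0000, 0.0000); octagon support 1.0000 vs apothem 0.8 → ∉ W
#4 (0, 2, 2, -3): internal (-3.5355, -2.7071); octagon support 4.4142 vs apothem 0.8 → ∉ W

none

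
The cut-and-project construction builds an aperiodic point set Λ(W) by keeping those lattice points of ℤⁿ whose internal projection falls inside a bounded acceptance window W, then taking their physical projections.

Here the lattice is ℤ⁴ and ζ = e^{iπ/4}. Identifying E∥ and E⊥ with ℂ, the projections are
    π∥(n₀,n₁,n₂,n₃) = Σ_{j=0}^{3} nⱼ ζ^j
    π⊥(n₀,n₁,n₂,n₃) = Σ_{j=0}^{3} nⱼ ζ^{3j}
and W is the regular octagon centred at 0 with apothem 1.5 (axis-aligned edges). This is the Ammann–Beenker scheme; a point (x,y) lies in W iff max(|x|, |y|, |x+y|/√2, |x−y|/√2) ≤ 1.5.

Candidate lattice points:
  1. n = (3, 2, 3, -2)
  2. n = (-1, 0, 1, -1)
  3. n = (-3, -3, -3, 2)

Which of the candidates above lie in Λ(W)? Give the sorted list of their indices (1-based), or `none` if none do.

π⊥(n) = n₀ + n₁ζ³ + n₂ζ⁶ + n₃ζ⁹ where ζ = e^{iπ/4}.
candidate 1: n = (3, 2, 3, -2) → π⊥ ≈ (+0.1716, -3.0000); max(|x|,|y|,|x±y|/√2) = 3.0000 > 1.5 ⇒ ∉ W
candidate 2: n = (-1, 0, 1, -1) → π⊥ ≈ (-1.7071, -1.7071); max(|x|,|y|,|x±y|/√2) = 2.4142 > 1.5 ⇒ ∉ W
candidate 3: n = (-3, -3, -3, 2) → π⊥ ≈ (+0.5355, +2.2929); max(|x|,|y|,|x±y|/√2) = 2.2929 > 1.5 ⇒ ∉ W

none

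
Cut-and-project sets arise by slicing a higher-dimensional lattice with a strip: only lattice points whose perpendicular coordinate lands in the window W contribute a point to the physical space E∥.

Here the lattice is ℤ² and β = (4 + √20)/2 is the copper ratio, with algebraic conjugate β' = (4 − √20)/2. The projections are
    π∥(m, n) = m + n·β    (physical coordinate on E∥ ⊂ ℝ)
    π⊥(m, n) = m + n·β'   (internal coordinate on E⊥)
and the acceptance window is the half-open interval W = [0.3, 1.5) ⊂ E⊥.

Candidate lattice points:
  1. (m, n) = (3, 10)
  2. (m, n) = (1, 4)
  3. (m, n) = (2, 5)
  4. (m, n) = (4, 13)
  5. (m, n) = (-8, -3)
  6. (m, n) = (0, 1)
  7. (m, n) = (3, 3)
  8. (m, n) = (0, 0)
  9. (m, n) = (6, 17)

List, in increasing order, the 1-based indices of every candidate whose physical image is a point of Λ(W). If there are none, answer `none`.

Compute β' = (4−√20)/2 = -0.2361, so π⊥(m,n) = m -0.2361·n.
candidate 1: (m,n)=(3,10) → π∥ = 3+10·β ≈ 45.3607, π⊥ = 3+10·β' ≈ 0.6393 ∈ [0.3, 1.5) ⇒ IN Λ
candidate 2: (m,n)=(1,4) → π∥ = 1+4·β ≈ 17.9443, π⊥ = 1+4·β' ≈ 0.0557 ∉ [0.3, 1.5) ⇒ out
candidate 3: (m,n)=(2,5) → π∥ = 2+5·β ≈ 23.1803, π⊥ = 2+5·β' ≈ 0.8197 ∈ [0.3, 1.5) ⇒ IN Λ
candidate 4: (m,n)=(4,13) → π∥ = 4+13·β ≈ 59.0689, π⊥ = 4+13·β' ≈ 0.9311 ∈ [0.3, 1.5) ⇒ IN Λ
candidate 5: (m,n)=(-8,-3) → π∥ = -8-3·β ≈ -20.7082, π⊥ = -8-3·β' ≈ -7.2918 ∉ [0.3, 1.5) ⇒ out
candidate 6: (m,n)=(0,1) → π∥ = 0+1·β ≈ 4.2361, π⊥ = 0+1·β' ≈ -0.2361 ∉ [0.3, 1.5) ⇒ out
candidate 7: (m,n)=(3,3) → π∥ = 3+3·β ≈ 15.7082, π⊥ = 3+3·β' ≈ 2.2918 ∉ [0.3, 1.5) ⇒ out
candidate 8: (m,n)=(0,0) → π∥ = 0+0·β ≈ 0.0000, π⊥ = 0+0·β' ≈ 0.0000 ∉ [0.3, 1.5) ⇒ out
candidate 9: (m,n)=(6,17) → π∥ = 6+17·β ≈ 78.0132, π⊥ = 6+17·β' ≈ 1.9868 ∉ [0.3, 1.5) ⇒ out

1, 3, 4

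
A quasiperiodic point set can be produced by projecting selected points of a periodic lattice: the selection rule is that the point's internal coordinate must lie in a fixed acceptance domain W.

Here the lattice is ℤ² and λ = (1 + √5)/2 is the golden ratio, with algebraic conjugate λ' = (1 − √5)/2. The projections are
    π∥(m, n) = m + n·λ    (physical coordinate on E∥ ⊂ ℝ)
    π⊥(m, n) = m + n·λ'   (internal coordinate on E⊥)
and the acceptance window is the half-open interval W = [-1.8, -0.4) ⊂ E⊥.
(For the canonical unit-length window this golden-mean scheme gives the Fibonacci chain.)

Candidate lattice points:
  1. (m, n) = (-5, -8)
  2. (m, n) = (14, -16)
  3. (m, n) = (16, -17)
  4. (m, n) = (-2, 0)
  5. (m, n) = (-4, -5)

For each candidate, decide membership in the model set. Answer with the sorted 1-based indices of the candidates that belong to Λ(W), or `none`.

Numerically λ ≈ 1.6180 and λ' = −1/λ ≈ -0.6180.
#1 (-5,-8): internal coord -5 + (-8)·λ' = -0.0557; -0.0557 ∉ [-1.8, -0.4) → out
#2 (14,-16): internal coord 14 + (-16)·λ' = +23.8885; +23.8885 ∉ [-1.8, -0.4) → out
#3 (16,-17): internal coord 16 + (-17)·λ' = +26.5066; +26.5066 ∉ [-1.8, -0.4) → out
#4 (-2,0): internal coord -2 + (0)·λ' = -2.0000; -2.0000 ∉ [-1.8, -0.4) → out
#5 (-4,-5): internal coord -4 + (-5)·λ' = -0.9098; -0.9098 ∈ [-1.8, -0.4) → IN Λ

5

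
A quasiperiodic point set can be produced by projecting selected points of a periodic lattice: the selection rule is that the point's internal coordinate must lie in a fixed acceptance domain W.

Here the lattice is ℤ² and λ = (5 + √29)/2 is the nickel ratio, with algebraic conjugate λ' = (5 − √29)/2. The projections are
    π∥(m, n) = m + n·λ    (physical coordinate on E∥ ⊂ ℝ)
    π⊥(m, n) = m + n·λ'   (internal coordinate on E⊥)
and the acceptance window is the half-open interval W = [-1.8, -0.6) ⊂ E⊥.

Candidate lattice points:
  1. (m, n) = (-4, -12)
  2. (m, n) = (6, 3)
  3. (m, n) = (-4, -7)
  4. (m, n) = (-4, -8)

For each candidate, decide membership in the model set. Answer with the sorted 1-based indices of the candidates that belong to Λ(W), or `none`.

Compute λ' = (5−√29)/2 = -0.192582, so π⊥(m,n) = m -0.192582·n.
[1] lift (-4,-12): star map gives -1.689011; window check -1.8 ≤ -1.689011 < -0.6 is true → IN Λ
[2] lift (6,3): star map gives 5.422253; window check -1.8 ≤ 5.422253 < -0.6 is false → out
[3] lift (-4,-7): star map gives -2.651923; window check -1.8 ≤ -2.651923 < -0.6 is false → out
[4] lift (-4,-8): star map gives -2.459341; window check -1.8 ≤ -2.459341 < -0.6 is false → out

1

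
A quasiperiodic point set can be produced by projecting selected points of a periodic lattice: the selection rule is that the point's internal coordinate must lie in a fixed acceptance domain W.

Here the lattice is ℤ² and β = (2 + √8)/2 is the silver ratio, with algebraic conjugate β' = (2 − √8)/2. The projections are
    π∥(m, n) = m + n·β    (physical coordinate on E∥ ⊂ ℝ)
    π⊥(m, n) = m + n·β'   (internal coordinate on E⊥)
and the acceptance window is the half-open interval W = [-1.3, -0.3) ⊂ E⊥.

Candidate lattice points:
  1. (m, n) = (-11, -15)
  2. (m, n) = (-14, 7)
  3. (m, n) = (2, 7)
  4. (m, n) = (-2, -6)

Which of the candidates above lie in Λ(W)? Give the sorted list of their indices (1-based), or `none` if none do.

3

Compute β' = (2−√8)/2 = -0.41421, so π⊥(m,n) = m -0.41421·n.
candidate 1: (m,n)=(-11,-15) → π∥ = -11-15·β ≈ -47.21320, π⊥ = -11-15·β' ≈ -4.78680 ∉ [-1.3, -0.3) ⇒ out
candidate 2: (m,n)=(-14,7) → π∥ = -14+7·β ≈ 2.89949, π⊥ = -14+7·β' ≈ -16.89949 ∉ [-1.3, -0.3) ⇒ out
candidate 3: (m,n)=(2,7) → π∥ = 2+7·β ≈ 18.89949, π⊥ = 2+7·β' ≈ -0.89949 ∈ [-1.3, -0.3) ⇒ IN Λ
candidate 4: (m,n)=(-2,-6) → π∥ = -2-6·β ≈ -16.48528, π⊥ = -2-6·β' ≈ 0.48528 ∉ [-1.3, -0.3) ⇒ out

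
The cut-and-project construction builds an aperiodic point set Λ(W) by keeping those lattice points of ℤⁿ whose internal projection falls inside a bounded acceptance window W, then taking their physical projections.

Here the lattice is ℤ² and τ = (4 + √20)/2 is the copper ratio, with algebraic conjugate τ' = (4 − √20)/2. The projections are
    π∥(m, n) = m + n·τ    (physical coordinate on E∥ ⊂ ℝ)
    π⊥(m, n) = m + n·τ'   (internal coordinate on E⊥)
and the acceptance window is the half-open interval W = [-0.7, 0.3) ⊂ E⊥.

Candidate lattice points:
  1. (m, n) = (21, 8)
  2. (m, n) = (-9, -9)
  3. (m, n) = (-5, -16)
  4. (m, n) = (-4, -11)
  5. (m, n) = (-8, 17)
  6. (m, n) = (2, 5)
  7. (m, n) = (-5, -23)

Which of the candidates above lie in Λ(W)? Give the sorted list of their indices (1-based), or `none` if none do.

τ' = (4−√20)/2 ≈ -0.2361.
#1 (21,8): internal coord 21 + (8)·τ' = +19.1115; +19.1115 ∉ [-0.7, 0.3) → out
#2 (-9,-9): internal coord -9 + (-9)·τ' = -6.8754; -6.8754 ∉ [-0.7, 0.3) → out
#3 (-5,-16): internal coord -5 + (-16)·τ' = -1.2229; -1.2229 ∉ [-0.7, 0.3) → out
#4 (-4,-11): internal coord -4 + (-11)·τ' = -1.4033; -1.4033 ∉ [-0.7, 0.3) → out
#5 (-8,17): internal coord -8 + (17)·τ' = -12.0132; -12.0132 ∉ [-0.7, 0.3) → out
#6 (2,5): internal coord 2 + (5)·τ' = +0.8197; +0.8197 ∉ [-0.7, 0.3) → out
#7 (-5,-23): internal coord -5 + (-23)·τ' = +0.4296; +0.4296 ∉ [-0.7, 0.3) → out

none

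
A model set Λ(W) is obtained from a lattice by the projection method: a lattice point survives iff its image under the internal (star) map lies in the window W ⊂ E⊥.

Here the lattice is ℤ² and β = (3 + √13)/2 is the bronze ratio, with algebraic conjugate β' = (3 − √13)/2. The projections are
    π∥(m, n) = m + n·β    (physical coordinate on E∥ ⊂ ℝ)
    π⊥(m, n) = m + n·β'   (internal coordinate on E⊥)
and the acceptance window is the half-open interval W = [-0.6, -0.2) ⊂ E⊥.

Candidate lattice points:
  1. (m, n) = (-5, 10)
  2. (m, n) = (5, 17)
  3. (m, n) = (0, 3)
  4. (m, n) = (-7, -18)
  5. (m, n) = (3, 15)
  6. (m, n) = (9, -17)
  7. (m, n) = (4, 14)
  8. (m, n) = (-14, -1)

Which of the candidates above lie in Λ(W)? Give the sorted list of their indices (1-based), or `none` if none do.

7

β' = (3−√13)/2 ≈ -0.3028.
[1] lift (-5,10): star map gives -8.0278; window check -0.6 ≤ -8.0278 < -0.2 is false → out
[2] lift (5,17): star map gives -0.1472; window check -0.6 ≤ -0.1472 < -0.2 is false → out
[3] lift (0,3): star map gives -0.9083; window check -0.6 ≤ -0.9083 < -0.2 is false → out
[4] lift (-7,-18): star map gives -1.5500; window check -0.6 ≤ -1.5500 < -0.2 is false → out
[5] lift (3,15): star map gives -1.5416; window check -0.6 ≤ -1.5416 < -0.2 is false → out
[6] lift (9,-17): star map gives 14.1472; window check -0.6 ≤ 14.1472 < -0.2 is false → out
[7] lift (4,14): star map gives -0.2389; window check -0.6 ≤ -0.2389 < -0.2 is true → IN Λ
[8] lift (-14,-1): star map gives -13.6972; window check -0.6 ≤ -13.6972 < -0.2 is false → out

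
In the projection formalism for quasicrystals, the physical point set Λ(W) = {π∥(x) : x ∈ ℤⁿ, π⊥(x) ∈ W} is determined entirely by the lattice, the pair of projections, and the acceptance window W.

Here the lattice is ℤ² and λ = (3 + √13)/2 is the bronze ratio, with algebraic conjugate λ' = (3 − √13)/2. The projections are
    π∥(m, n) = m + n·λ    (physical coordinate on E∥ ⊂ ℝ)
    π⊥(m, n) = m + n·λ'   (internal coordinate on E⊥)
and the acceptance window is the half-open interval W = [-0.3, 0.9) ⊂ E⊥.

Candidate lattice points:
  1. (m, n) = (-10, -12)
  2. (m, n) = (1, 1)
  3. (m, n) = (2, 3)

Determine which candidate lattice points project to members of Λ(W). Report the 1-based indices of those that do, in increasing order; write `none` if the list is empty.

2

λ' = (3−√13)/2 ≈ -0.3028.
candidate 1: (m,n)=(-10,-12) → π∥ = -10-12·λ ≈ -49.6333, π⊥ = -10-12·λ' ≈ -6.3667 ∉ [-0.3, 0.9) ⇒ out
candidate 2: (m,n)=(1,1) → π∥ = 1+1·λ ≈ 4.3028, π⊥ = 1+1·λ' ≈ 0.6972 ∈ [-0.3, 0.9) ⇒ IN Λ
candidate 3: (m,n)=(2,3) → π∥ = 2+3·λ ≈ 11.9083, π⊥ = 2+3·λ' ≈ 1.0917 ∉ [-0.3, 0.9) ⇒ out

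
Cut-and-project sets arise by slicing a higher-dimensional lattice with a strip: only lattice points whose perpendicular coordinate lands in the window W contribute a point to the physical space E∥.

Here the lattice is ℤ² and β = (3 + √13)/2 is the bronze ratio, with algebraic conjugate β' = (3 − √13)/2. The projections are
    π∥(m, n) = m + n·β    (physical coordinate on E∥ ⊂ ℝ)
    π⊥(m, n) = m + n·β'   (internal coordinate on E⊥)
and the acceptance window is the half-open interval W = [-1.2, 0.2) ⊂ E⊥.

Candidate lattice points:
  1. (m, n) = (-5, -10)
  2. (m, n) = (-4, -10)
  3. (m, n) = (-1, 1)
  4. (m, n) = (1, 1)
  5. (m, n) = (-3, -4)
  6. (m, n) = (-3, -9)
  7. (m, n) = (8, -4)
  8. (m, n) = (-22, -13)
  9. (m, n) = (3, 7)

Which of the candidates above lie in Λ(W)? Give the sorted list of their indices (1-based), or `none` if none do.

2, 6

Compute β' = (3−√13)/2 = -0.302776, so π⊥(m,n) = m -0.302776·n.
#1 (-5,-10): internal coord -5 + (-10)·β' = -1.972244; -1.972244 ∉ [-1.2, 0.2) → out
#2 (-4,-10): internal coord -4 + (-10)·β' = -0.972244; -0.972244 ∈ [-1.2, 0.2) → IN Λ
#3 (-1,1): internal coord -1 + (1)·β' = -1.302776; -1.302776 ∉ [-1.2, 0.2) → out
#4 (1,1): internal coord 1 + (1)·β' = +0.697224; +0.697224 ∉ [-1.2, 0.2) → out
#5 (-3,-4): internal coord -3 + (-4)·β' = -1.788897; -1.788897 ∉ [-1.2, 0.2) → out
#6 (-3,-9): internal coord -3 + (-9)·β' = -0.275019; -0.275019 ∈ [-1.2, 0.2) → IN Λ
#7 (8,-4): internal coord 8 + (-4)·β' = +9.211103; +9.211103 ∉ [-1.2, 0.2) → out
#8 (-22,-13): internal coord -22 + (-13)·β' = -18.063917; -18.063917 ∉ [-1.2, 0.2) → out
#9 (3,7): internal coord 3 + (7)·β' = +0.880571; +0.880571 ∉ [-1.2, 0.2) → out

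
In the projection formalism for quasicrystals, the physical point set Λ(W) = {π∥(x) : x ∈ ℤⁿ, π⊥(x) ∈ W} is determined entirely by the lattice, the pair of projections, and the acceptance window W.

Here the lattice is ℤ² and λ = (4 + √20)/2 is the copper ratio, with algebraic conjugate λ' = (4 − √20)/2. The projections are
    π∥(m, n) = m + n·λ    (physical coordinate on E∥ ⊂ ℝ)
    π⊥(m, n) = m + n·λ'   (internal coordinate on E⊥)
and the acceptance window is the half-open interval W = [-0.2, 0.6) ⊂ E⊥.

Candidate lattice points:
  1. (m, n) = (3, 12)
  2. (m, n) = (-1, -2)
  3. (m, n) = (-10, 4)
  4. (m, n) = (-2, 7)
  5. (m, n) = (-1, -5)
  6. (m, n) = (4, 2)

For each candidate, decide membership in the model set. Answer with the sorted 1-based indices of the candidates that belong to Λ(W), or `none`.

Compute λ' = (4−√20)/2 = -0.2361, so π⊥(m,n) = m -0.2361·n.
[1] lift (3,12): star map gives 0.1672; window check -0.2 ≤ 0.1672 < 0.6 is true → IN Λ
[2] lift (-1,-2): star map gives -0.5279; window check -0.2 ≤ -0.5279 < 0.6 is false → out
[3] lift (-10,4): star map gives -10.9443; window check -0.2 ≤ -10.9443 < 0.6 is false → out
[4] lift (-2,7): star map gives -3.6525; window check -0.2 ≤ -3.6525 < 0.6 is false → out
[5] lift (-1,-5): star map gives 0.1803; window check -0.2 ≤ 0.1803 < 0.6 is true → IN Λ
[6] lift (4,2): star map gives 3.5279; window check -0.2 ≤ 3.5279 < 0.6 is false → out

1, 5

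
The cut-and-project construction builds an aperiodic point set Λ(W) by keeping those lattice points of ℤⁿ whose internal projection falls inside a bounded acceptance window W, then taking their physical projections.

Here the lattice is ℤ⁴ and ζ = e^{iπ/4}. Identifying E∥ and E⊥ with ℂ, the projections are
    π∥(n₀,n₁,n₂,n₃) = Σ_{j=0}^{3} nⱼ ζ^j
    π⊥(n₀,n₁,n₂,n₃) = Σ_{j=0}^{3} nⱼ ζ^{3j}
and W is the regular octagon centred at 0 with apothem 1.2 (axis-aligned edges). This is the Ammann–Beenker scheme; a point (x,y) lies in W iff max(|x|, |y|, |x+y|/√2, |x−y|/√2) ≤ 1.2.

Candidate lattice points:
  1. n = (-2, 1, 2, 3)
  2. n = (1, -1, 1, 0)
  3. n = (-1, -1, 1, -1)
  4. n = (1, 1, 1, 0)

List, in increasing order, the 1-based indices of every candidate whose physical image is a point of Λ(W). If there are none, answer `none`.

With ζ = e^{iπ/4} the internal vectors are ζ^0,ζ^3,ζ^6,ζ^9.
candidate 1: n = (-2, 1, 2, 3) → π⊥ ≈ (-0.5858, +0.8284); max(|x|,|y|,|x±y|/√2) = 1.0000 ≤ 1.2 ⇒ ∈ W
candidate 2: n = (1, -1, 1, 0) → π⊥ ≈ (+1.7071, -1.7071); max(|x|,|y|,|x±y|/√2) = 2.4142 > 1.2 ⇒ ∉ W
candidate 3: n = (-1, -1, 1, -1) → π⊥ ≈ (-1.0000, -2.4142); max(|x|,|y|,|x±y|/√2) = 2.4142 > 1.2 ⇒ ∉ W
candidate 4: n = (1, 1, 1, 0) → π⊥ ≈ (+0.2929, -0.2929); max(|x|,|y|,|x±y|/√2) = 0.4142 ≤ 1.2 ⇒ ∈ W

1, 4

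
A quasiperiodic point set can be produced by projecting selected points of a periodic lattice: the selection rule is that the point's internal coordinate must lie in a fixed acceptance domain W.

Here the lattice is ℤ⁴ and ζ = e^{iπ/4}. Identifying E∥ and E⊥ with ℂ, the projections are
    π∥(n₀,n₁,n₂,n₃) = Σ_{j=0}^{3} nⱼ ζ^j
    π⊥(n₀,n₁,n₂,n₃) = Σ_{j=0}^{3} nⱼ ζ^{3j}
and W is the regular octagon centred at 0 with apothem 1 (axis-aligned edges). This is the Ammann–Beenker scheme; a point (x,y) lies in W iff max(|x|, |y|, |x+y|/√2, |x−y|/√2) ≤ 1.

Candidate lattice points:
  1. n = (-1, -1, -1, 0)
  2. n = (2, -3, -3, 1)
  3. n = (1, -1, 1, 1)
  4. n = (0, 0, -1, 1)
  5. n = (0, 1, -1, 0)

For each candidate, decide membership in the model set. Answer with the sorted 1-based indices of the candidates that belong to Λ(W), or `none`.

1

π⊥(n) = n₀ + n₁ζ³ + n₂ζ⁶ + n₃ζ⁹ where ζ = e^{iπ/4}.
candidate 1: n = (-1, -1, -1, 0) → π⊥ ≈ (-0.2929, +0.2929); max(|x|,|y|,|x±y|/√2) = 0.4142 ≤ 1 ⇒ ∈ W
candidate 2: n = (2, -3, -3, 1) → π⊥ ≈ (+4.8284, +1.5858); max(|x|,|y|,|x±y|/√2) = 4.8284 > 1 ⇒ ∉ W
candidate 3: n = (1, -1, 1, 1) → π⊥ ≈ (+2.4142, -1.0000); max(|x|,|y|,|x±y|/√2) = 2.4142 > 1 ⇒ ∉ W
candidate 4: n = (0, 0, -1, 1) → π⊥ ≈ (+0.7071, +1.7071); max(|x|,|y|,|x±y|/√2) = 1.7071 > 1 ⇒ ∉ W
candidate 5: n = (0, 1, -1, 0) → π⊥ ≈ (-0.7071, +1.7071); max(|x|,|y|,|x±y|/√2) = 1.7071 > 1 ⇒ ∉ W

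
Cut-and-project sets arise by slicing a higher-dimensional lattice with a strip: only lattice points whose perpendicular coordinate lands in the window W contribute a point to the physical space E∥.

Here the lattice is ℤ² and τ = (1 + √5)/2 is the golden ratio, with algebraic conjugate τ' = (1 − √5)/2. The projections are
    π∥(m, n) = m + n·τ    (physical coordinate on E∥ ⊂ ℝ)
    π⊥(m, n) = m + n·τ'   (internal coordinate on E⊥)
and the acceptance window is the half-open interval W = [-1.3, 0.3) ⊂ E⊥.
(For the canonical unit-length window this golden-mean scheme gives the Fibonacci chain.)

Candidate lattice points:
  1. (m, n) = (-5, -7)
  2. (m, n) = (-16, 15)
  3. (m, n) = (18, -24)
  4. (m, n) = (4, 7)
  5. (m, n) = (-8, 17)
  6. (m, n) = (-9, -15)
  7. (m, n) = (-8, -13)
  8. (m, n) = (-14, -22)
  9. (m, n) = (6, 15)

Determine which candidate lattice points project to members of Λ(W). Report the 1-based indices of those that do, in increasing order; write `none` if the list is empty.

1, 4, 6, 7, 8

Numerically τ ≈ 1.61803 and τ' = −1/τ ≈ -0.61803.
[1] lift (-5,-7): star map gives -0.67376; window check -1.3 ≤ -0.67376 < 0.3 is true → IN Λ
[2] lift (-16,15): star map gives -25.27051; window check -1.3 ≤ -25.27051 < 0.3 is false → out
[3] lift (18,-24): star map gives 32.83282; window check -1.3 ≤ 32.83282 < 0.3 is false → out
[4] lift (4,7): star map gives -0.32624; window check -1.3 ≤ -0.32624 < 0.3 is true → IN Λ
[5] lift (-8,17): star map gives -18.50658; window check -1.3 ≤ -18.50658 < 0.3 is false → out
[6] lift (-9,-15): star map gives 0.27051; window check -1.3 ≤ 0.27051 < 0.3 is true → IN Λ
[7] lift (-8,-13): star map gives 0.03444; window check -1.3 ≤ 0.03444 < 0.3 is true → IN Λ
[8] lift (-14,-22): star map gives -0.40325; window check -1.3 ≤ -0.40325 < 0.3 is true → IN Λ
[9] lift (6,15): star map gives -3.27051; window check -1.3 ≤ -3.27051 < 0.3 is false → out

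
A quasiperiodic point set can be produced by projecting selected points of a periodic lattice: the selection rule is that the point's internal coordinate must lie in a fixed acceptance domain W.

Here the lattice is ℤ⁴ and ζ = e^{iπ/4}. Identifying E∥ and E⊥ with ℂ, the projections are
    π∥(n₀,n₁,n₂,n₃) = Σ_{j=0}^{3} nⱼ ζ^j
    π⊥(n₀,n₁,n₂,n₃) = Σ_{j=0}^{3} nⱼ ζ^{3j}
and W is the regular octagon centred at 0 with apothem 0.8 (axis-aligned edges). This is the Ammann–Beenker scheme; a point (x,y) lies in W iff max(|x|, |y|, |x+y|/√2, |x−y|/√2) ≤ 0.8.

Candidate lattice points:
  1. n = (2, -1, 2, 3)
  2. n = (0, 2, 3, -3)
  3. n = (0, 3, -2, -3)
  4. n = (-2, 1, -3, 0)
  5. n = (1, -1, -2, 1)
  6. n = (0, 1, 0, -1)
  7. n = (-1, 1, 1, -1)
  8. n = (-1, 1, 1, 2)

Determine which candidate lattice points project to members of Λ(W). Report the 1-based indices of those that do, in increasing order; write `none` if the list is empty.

Internal map: ζ^{3j} for j=0..3 gives (1,0), (−√2/2,√2/2), (0,−1), (√2/2,√2/2).
#1 (2, -1, 2, 3): internal (4.8284, -0.5858); octagon support 4.8284 vs apothem 0.8 → ∉ W
#2 (0, 2, 3, -3): internal (-3.5355, -3.7071); octagon support 5.1213 vs apothem 0.8 → ∉ W
#3 (0, 3, -2, -3): internal (-4.2426, 2.0000); octagon support 4.4142 vs apothem 0.8 → ∉ W
#4 (-2, 1, -3, 0): internal (-2.7071, 3.7071); octagon support 4.5355 vs apothem 0.8 → ∉ W
#5 (1, -1, -2, 1): internal (2.4142, 2.0000); octagon support 3.1213 vs apothem 0.8 → ∉ W
#6 (0, 1, 0, -1): internal (-1.4142, 0.0000); octagon support 1.4142 vs apothem 0.8 → ∉ W
#7 (-1, 1, 1, -1): internal (-2.4142, -1.0000); octagon support 2.4142 vs apothem 0.8 → ∉ W
#8 (-1, 1, 1, 2): internal (-0.2929, 1.1213); octagon support 1.1213 vs apothem 0.8 → ∉ W

none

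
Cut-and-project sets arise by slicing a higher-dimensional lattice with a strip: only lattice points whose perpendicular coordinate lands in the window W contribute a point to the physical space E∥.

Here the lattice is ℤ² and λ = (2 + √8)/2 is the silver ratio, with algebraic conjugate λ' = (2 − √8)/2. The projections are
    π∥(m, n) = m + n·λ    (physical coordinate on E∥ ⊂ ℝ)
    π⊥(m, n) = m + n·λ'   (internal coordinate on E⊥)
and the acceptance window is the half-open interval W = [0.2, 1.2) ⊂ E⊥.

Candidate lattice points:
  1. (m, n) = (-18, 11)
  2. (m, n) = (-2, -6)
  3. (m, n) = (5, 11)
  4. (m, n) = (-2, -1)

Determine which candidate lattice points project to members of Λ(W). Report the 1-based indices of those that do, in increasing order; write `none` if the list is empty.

Compute λ' = (2−√8)/2 = -0.414214, so π⊥(m,n) = m -0.414214·n.
candidate 1: (m,n)=(-18,11) → π∥ = -18+11·λ ≈ 8.556349, π⊥ = -18+11·λ' ≈ -22.556349 ∉ [0.2, 1.2) ⇒ out
candidate 2: (m,n)=(-2,-6) → π∥ = -2-6·λ ≈ -16.485281, π⊥ = -2-6·λ' ≈ 0.485281 ∈ [0.2, 1.2) ⇒ IN Λ
candidate 3: (m,n)=(5,11) → π∥ = 5+11·λ ≈ 31.556349, π⊥ = 5+11·λ' ≈ 0.443651 ∈ [0.2, 1.2) ⇒ IN Λ
candidate 4: (m,n)=(-2,-1) → π∥ = -2-1·λ ≈ -4.414214, π⊥ = -2-1·λ' ≈ -1.585786 ∉ [0.2, 1.2) ⇒ out

2, 3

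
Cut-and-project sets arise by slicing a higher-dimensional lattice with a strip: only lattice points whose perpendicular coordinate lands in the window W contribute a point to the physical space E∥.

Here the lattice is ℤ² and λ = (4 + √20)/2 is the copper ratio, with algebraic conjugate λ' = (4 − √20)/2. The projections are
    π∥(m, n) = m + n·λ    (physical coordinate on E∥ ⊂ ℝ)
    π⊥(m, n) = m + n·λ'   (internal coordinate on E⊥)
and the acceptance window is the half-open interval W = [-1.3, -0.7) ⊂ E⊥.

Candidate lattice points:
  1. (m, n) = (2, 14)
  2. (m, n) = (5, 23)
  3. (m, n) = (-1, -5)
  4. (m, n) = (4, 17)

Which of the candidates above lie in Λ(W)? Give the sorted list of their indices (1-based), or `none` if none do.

none

λ' = (4−√20)/2 ≈ -0.236068.
[1] lift (2,14): star map gives -1.304952; window check -1.3 ≤ -1.304952 < -0.7 is false → out
[2] lift (5,23): star map gives -0.429563; window check -1.3 ≤ -0.429563 < -0.7 is false → out
[3] lift (-1,-5): star map gives 0.180340; window check -1.3 ≤ 0.180340 < -0.7 is false → out
[4] lift (4,17): star map gives -0.013156; window check -1.3 ≤ -0.013156 < -0.7 is false → out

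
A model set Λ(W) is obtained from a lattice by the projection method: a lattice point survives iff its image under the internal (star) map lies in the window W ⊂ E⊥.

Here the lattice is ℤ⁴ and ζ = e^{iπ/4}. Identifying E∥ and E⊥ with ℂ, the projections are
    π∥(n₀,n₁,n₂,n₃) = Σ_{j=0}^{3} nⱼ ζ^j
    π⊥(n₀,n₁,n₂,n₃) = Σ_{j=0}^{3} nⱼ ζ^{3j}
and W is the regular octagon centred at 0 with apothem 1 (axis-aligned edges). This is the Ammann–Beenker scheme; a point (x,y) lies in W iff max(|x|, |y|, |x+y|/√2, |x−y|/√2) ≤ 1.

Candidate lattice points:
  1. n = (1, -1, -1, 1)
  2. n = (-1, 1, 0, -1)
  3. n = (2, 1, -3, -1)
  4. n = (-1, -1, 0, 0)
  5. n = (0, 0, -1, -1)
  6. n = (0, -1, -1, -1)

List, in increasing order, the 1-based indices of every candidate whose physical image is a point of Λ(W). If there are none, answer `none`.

4, 5, 6

π⊥(n) = n₀ + n₁ζ³ + n₂ζ⁶ + n₃ζ⁹ where ζ = e^{iπ/4}.
candidate 1: n = (1, -1, -1, 1) → π⊥ ≈ (+2.414214, +1.000000); max(|x|,|y|,|x±y|/√2) = 2.414214 > 1 ⇒ ∉ W
candidate 2: n = (-1, 1, 0, -1) → π⊥ ≈ (-2.414214, +0.000000); max(|x|,|y|,|x±y|/√2) = 2.414214 > 1 ⇒ ∉ W
candidate 3: n = (2, 1, -3, -1) → π⊥ ≈ (+0.585786, +3.000000); max(|x|,|y|,|x±y|/√2) = 3.000000 > 1 ⇒ ∉ W
candidate 4: n = (-1, -1, 0, 0) → π⊥ ≈ (-0.292893, -0.707107); max(|x|,|y|,|x±y|/√2) = 0.707107 ≤ 1 ⇒ ∈ W
candidate 5: n = (0, 0, -1, -1) → π⊥ ≈ (-0.707107, +0.292893); max(|x|,|y|,|x±y|/√2) = 0.707107 ≤ 1 ⇒ ∈ W
candidate 6: n = (0, -1, -1, -1) → π⊥ ≈ (+0.000000, -0.414214); max(|x|,|y|,|x±y|/√2) = 0.414214 ≤ 1 ⇒ ∈ W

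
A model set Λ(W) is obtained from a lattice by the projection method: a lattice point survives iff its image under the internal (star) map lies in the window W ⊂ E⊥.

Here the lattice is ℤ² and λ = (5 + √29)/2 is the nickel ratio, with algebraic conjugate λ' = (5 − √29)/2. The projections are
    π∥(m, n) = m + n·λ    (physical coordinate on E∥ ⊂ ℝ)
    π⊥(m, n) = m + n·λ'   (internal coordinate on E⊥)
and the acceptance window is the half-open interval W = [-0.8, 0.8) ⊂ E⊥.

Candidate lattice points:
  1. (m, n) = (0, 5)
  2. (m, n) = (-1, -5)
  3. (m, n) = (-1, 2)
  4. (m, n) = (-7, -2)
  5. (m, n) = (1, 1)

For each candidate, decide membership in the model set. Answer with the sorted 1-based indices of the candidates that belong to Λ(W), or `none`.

2

Compute λ' = (5−√29)/2 = -0.192582, so π⊥(m,n) = m -0.192582·n.
#1 (0,5): internal coord 0 + (5)·λ' = -0.962912; -0.962912 ∉ [-0.8, 0.8) → out
#2 (-1,-5): internal coord -1 + (-5)·λ' = -0.037088; -0.037088 ∈ [-0.8, 0.8) → IN Λ
#3 (-1,2): internal coord -1 + (2)·λ' = -1.385165; -1.385165 ∉ [-0.8, 0.8) → out
#4 (-7,-2): internal coord -7 + (-2)·λ' = -6.614835; -6.614835 ∉ [-0.8, 0.8) → out
#5 (1,1): internal coord 1 + (1)·λ' = +0.807418; +0.807418 ∉ [-0.8, 0.8) → out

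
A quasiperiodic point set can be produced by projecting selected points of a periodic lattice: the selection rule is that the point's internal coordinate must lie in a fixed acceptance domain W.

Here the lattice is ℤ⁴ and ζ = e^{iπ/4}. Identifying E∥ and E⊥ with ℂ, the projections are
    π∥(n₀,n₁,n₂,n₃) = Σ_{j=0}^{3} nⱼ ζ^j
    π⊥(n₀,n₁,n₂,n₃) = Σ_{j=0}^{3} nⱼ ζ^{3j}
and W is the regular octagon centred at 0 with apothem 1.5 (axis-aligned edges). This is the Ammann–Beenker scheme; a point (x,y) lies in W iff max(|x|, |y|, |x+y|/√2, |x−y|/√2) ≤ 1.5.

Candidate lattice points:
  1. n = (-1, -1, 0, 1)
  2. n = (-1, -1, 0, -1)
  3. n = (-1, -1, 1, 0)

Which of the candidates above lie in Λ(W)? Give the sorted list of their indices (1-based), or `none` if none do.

1

Internal map: ζ^{3j} for j=0..3 gives (1,0), (−√2/2,√2/2), (0,−1), (√2/2,√2/2).
#1 (-1, -1, 0, 1): internal (0.4142, 0.0000); octagon support 0.4142 vs apothem 1.5 → ∈ W
#2 (-1, -1, 0, -1): internal (-1.0000, -1.4142); octagon support 1.7071 vs apothem 1.5 → ∉ W
#3 (-1, -1, 1, 0): internal (-0.2929, -1.7071); octagon support 1.7071 vs apothem 1.5 → ∉ W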